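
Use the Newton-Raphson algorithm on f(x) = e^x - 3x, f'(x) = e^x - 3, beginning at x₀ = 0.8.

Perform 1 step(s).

f(x) = e^x - 3x
f'(x) = e^x - 3
x₀ = 0.8

Newton-Raphson formula: x_{n+1} = x_n - f(x_n)/f'(x_n)

Iteration 1:
  f(0.800000) = -0.174459
  f'(0.800000) = -0.774459
  x_1 = 0.800000 - (-0.174459)/(-0.774459) = 0.574734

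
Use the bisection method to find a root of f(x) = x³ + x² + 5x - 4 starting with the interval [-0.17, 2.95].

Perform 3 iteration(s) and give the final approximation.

f(x) = x³ + x² + 5x - 4
Initial interval: [-0.17, 2.95]

Iteration 1:
  c_1 = (-0.170000 + 2.950000)/2 = 1.390000
  f(c_1) = f(1.390000) = 7.567719
  f(a) × f(c) < 0, new interval: [-0.170000, 1.390000]
Iteration 2:
  c_2 = (-0.170000 + 1.390000)/2 = 0.610000
  f(c_2) = f(0.610000) = -0.350919
  f(a) × f(c) ≥ 0, new interval: [0.610000, 1.390000]
Iteration 3:
  c_3 = (0.610000 + 1.390000)/2 = 1.000000
  f(c_3) = f(1.000000) = 3.000000
  f(a) × f(c) < 0, new interval: [0.610000, 1.000000]

After 3 iteration(s), the approximation is c_3 = 1.000000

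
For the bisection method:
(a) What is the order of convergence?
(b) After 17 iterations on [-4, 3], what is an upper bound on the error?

(a) Bisection has linear (order 1) convergence; the error is halved each step.

(b) Error bound = (b-a)/2^n = (3 - (-4))/2^{17}
    = 7/2^{17}

(a) 1 (linear); (b) error ≤ 5.34e-05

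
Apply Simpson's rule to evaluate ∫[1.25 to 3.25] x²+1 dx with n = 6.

f(x) = x²+1
a = 1.25, b = 3.25, n = 6
h = (b - a)/n = 0.333333

Simpson's rule: (h/3)[f(x₀) + 4f(x₁) + 2f(x₂) + ... + f(xₙ)]

x_0 = 1.2500, f(x_0) = 2.562500, coefficient = 1
x_1 = 1.5833, f(x_1) = 3.506944, coefficient = 4
x_2 = 1.9167, f(x_2) = 4.673611, coefficient = 2
x_3 = 2.2500, f(x_3) = 6.062500, coefficient = 4
x_4 = 2.5833, f(x_4) = 7.673611, coefficient = 2
x_5 = 2.9167, f(x_5) = 9.506944, coefficient = 4
x_6 = 3.2500, f(x_6) = 11.562500, coefficient = 1

I ≈ (0.333333/3) × 115.125000 = 12.791667
Exact value: 12.791667
Error: 0.000000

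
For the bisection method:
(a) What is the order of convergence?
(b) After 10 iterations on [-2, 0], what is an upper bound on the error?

(a) Bisection has linear (order 1) convergence; the error is halved each step.

(b) Error bound = (b-a)/2^n = (0 - (-2))/2^{10}
    = 2/2^{10}

(a) 1 (linear); (b) error ≤ 1.95e-03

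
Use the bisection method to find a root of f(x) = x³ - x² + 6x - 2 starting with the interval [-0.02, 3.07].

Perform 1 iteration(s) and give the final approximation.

f(x) = x³ - x² + 6x - 2
Initial interval: [-0.02, 3.07]

Iteration 1:
  c_1 = (-0.020000 + 3.070000)/2 = 1.525000
  f(c_1) = f(1.525000) = 8.370953
  f(a) × f(c) < 0, new interval: [-0.020000, 1.525000]

After 1 iteration(s), the approximation is c_1 = 1.525000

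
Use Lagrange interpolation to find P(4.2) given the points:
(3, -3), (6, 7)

Lagrange interpolation formula:
P(x) = Σ yᵢ × Lᵢ(x)
where Lᵢ(x) = Π_{j≠i} (x - xⱼ)/(xᵢ - xⱼ)

L_0(4.2) = (4.2 - 6)/(3 - 6) = 0.600000
L_1(4.2) = (4.2 - 3)/(6 - 3) = 0.400000

P(4.2) = (-3)×L_0(4.2) + 7×L_1(4.2)
P(4.2) = 1.000000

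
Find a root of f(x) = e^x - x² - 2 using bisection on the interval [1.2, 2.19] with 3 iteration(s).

f(x) = e^x - x² - 2
Initial interval: [1.2, 2.19]

Iteration 1:
  c_1 = (1.200000 + 2.190000)/2 = 1.695000
  f(c_1) = f(1.695000) = 0.573621
  f(a) × f(c) < 0, new interval: [1.200000, 1.695000]
Iteration 2:
  c_2 = (1.200000 + 1.695000)/2 = 1.447500
  f(c_2) = f(1.447500) = 0.157214
  f(a) × f(c) < 0, new interval: [1.200000, 1.447500]
Iteration 3:
  c_3 = (1.200000 + 1.447500)/2 = 1.323750
  f(c_3) = f(1.323750) = 0.005171
  f(a) × f(c) < 0, new interval: [1.200000, 1.323750]

After 3 iteration(s), the approximation is c_3 = 1.323750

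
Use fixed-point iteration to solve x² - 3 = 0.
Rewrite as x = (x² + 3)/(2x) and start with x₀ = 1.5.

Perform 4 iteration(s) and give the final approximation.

Equation: x² - 3 = 0
Fixed-point form: x = (x² + 3)/(2x)
x₀ = 1.5

x_1 = g(1.500000) = 1.750000
x_2 = g(1.750000) = 1.732143
x_3 = g(1.732143) = 1.732051
x_4 = g(1.732051) = 1.732051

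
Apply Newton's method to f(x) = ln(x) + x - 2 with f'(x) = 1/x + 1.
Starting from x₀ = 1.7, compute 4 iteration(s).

f(x) = ln(x) + x - 2
f'(x) = 1/x + 1
x₀ = 1.7

Newton-Raphson formula: x_{n+1} = x_n - f(x_n)/f'(x_n)

Iteration 1:
  f(1.700000) = 0.230628
  f'(1.700000) = 1.588235
  x_1 = 1.700000 - 0.230628/1.588235 = 1.554790
Iteration 2:
  f(1.554790) = -0.003870
  f'(1.554790) = 1.643174
  x_2 = 1.554790 - (-0.003870)/1.643174 = 1.557145
Iteration 3:
  f(1.557145) = -0.000001
  f'(1.557145) = 1.642201
  x_3 = 1.557145 - (-0.000001)/1.642201 = 1.557146
Iteration 4:
  f(1.557146) = 0.000000
  f'(1.557146) = 1.642201
  x_4 = 1.557146 - 0.000000/1.642201 = 1.557146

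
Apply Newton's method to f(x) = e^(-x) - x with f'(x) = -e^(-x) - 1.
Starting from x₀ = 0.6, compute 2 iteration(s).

f(x) = e^(-x) - x
f'(x) = -e^(-x) - 1
x₀ = 0.6

Newton-Raphson formula: x_{n+1} = x_n - f(x_n)/f'(x_n)

Iteration 1:
  f(0.600000) = -0.051188
  f'(0.600000) = -1.548812
  x_1 = 0.600000 - (-0.051188)/(-1.548812) = 0.566950
Iteration 2:
  f(0.566950) = 0.000303
  f'(0.566950) = -1.567253
  x_2 = 0.566950 - 0.000303/(-1.567253) = 0.567143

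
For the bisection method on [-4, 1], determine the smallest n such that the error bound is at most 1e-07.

We need (b-a)/2^n ≤ 1e-07
(1 - (-4))/2^n ≤ 1e-07
5/2^n ≤ 1e-07
2^n ≥ 50000000
n ≥ log₂(50000000) = 25.58
n ≥ 26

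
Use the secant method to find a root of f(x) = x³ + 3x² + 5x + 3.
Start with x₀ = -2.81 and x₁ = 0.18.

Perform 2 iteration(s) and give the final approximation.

f(x) = x³ + 3x² + 5x + 3
x₀ = -2.81, x₁ = 0.18

Secant formula: x_{n+1} = x_n - f(x_n)(x_n - x_{n-1})/(f(x_n) - f(x_{n-1}))

Iteration 1:
  f(-2.810000) = -9.549741
  f(0.180000) = 4.003032
  x_2 = 0.180000 - 4.003032×(0.180000 - (-2.810000))/(4.003032 - (-9.549741))
       = -0.703145
Iteration 2:
  f(0.180000) = 4.003032
  f(-0.703145) = 0.619869
  x_3 = -0.703145 - 0.619869×(-0.703145 - 0.180000)/(0.619869 - 4.003032)
       = -0.864957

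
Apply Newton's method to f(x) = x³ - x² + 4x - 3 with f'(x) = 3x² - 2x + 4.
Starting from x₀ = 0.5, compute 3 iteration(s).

f(x) = x³ - x² + 4x - 3
f'(x) = 3x² - 2x + 4
x₀ = 0.5

Newton-Raphson formula: x_{n+1} = x_n - f(x_n)/f'(x_n)

Iteration 1:
  f(0.500000) = -1.125000
  f'(0.500000) = 3.750000
  x_1 = 0.500000 - (-1.125000)/3.750000 = 0.800000
Iteration 2:
  f(0.800000) = 0.072000
  f'(0.800000) = 4.320000
  x_2 = 0.800000 - 0.072000/4.320000 = 0.783333
Iteration 3:
  f(0.783333) = 0.000384
  f'(0.783333) = 4.274167
  x_3 = 0.783333 - 0.000384/4.274167 = 0.783243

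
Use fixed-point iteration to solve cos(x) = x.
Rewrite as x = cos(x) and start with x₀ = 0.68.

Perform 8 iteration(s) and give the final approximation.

Equation: cos(x) = x
Fixed-point form: x = cos(x)
x₀ = 0.68

x_1 = g(0.680000) = 0.777573
x_2 = g(0.777573) = 0.712618
x_3 = g(0.712618) = 0.756652
x_4 = g(0.756652) = 0.727138
x_5 = g(0.727138) = 0.747080
x_6 = g(0.747080) = 0.733676
x_7 = g(0.733676) = 0.742718
x_8 = g(0.742718) = 0.736633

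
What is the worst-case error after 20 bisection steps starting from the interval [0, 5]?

Bisection error bound: |error| ≤ (b-a)/2^n
|error| ≤ (5 - 0)/2^20 = 5/2^20
|error| ≤ 0.0000047684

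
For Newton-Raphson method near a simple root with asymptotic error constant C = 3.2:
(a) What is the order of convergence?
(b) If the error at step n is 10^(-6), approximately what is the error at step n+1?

(a) Newton-Raphson has quadratic (order 2) convergence near simple roots.
    This means |e_{n+1}| ≈ C|e_n|².

(b) With |e_n| = 10^(-6) and C = 3.2:
    |e_{n+1}| ≈ 3.2 × (10^(-6))² = 3.2 × 10^(-12)

(a) 2 (quadratic); (b) |e_{n+1}| ≈ 3.200e-12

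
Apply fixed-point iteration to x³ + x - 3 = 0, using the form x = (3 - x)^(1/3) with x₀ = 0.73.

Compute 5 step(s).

Equation: x³ + x - 3 = 0
Fixed-point form: x = (3 - x)^(1/3)
x₀ = 0.73

x_1 = g(0.730000) = 1.314242
x_2 = g(1.314242) = 1.190141
x_3 = g(1.190141) = 1.218657
x_4 = g(1.218657) = 1.212223
x_5 = g(1.212223) = 1.213681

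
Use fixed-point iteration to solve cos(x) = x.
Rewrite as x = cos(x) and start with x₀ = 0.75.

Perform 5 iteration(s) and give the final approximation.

Equation: cos(x) = x
Fixed-point form: x = cos(x)
x₀ = 0.75

x_1 = g(0.750000) = 0.731689
x_2 = g(0.731689) = 0.744047
x_3 = g(0.744047) = 0.735734
x_4 = g(0.735734) = 0.741339
x_5 = g(0.741339) = 0.737565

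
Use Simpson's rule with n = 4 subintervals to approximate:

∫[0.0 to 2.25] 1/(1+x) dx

f(x) = 1/(1+x)
a = 0.0, b = 2.25, n = 4
h = (b - a)/n = 0.562500

Simpson's rule: (h/3)[f(x₀) + 4f(x₁) + 2f(x₂) + ... + f(xₙ)]

x_0 = 0.0000, f(x_0) = 1.000000, coefficient = 1
x_1 = 0.5625, f(x_1) = 0.640000, coefficient = 4
x_2 = 1.1250, f(x_2) = 0.470588, coefficient = 2
x_3 = 1.6875, f(x_3) = 0.372093, coefficient = 4
x_4 = 2.2500, f(x_4) = 0.307692, coefficient = 1

I ≈ (0.562500/3) × 6.297241 = 1.180733
Exact value: 1.178655
Error: 0.002078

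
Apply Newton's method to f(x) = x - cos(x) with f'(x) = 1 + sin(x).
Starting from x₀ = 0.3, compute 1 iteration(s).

f(x) = x - cos(x)
f'(x) = 1 + sin(x)
x₀ = 0.3

Newton-Raphson formula: x_{n+1} = x_n - f(x_n)/f'(x_n)

Iteration 1:
  f(0.300000) = -0.655336
  f'(0.300000) = 1.295520
  x_1 = 0.300000 - (-0.655336)/1.295520 = 0.805848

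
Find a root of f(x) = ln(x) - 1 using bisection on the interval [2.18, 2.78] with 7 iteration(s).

f(x) = ln(x) - 1
Initial interval: [2.18, 2.78]

Iteration 1:
  c_1 = (2.180000 + 2.780000)/2 = 2.480000
  f(c_1) = f(2.480000) = -0.091741
  f(a) × f(c) ≥ 0, new interval: [2.480000, 2.780000]
Iteration 2:
  c_2 = (2.480000 + 2.780000)/2 = 2.630000
  f(c_2) = f(2.630000) = -0.033016
  f(a) × f(c) ≥ 0, new interval: [2.630000, 2.780000]
Iteration 3:
  c_3 = (2.630000 + 2.780000)/2 = 2.705000
  f(c_3) = f(2.705000) = -0.004898
  f(a) × f(c) ≥ 0, new interval: [2.705000, 2.780000]
Iteration 4:
  c_4 = (2.705000 + 2.780000)/2 = 2.742500
  f(c_4) = f(2.742500) = 0.008870
  f(a) × f(c) < 0, new interval: [2.705000, 2.742500]
Iteration 5:
  c_5 = (2.705000 + 2.742500)/2 = 2.723750
  f(c_5) = f(2.723750) = 0.002010
  f(a) × f(c) < 0, new interval: [2.705000, 2.723750]
Iteration 6:
  c_6 = (2.705000 + 2.723750)/2 = 2.714375
  f(c_6) = f(2.714375) = -0.001438
  f(a) × f(c) ≥ 0, new interval: [2.714375, 2.723750]
Iteration 7:
  c_7 = (2.714375 + 2.723750)/2 = 2.719062
  f(c_7) = f(2.719062) = 0.000287
  f(a) × f(c) < 0, new interval: [2.714375, 2.719062]

After 7 iteration(s), the approximation is c_7 = 2.719062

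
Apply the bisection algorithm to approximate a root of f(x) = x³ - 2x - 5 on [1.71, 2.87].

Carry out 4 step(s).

f(x) = x³ - 2x - 5
Initial interval: [1.71, 2.87]

Iteration 1:
  c_1 = (1.710000 + 2.870000)/2 = 2.290000
  f(c_1) = f(2.290000) = 2.428989
  f(a) × f(c) < 0, new interval: [1.710000, 2.290000]
Iteration 2:
  c_2 = (1.710000 + 2.290000)/2 = 2.000000
  f(c_2) = f(2.000000) = -1.000000
  f(a) × f(c) ≥ 0, new interval: [2.000000, 2.290000]
Iteration 3:
  c_3 = (2.000000 + 2.290000)/2 = 2.145000
  f(c_3) = f(2.145000) = 0.579199
  f(a) × f(c) < 0, new interval: [2.000000, 2.145000]
Iteration 4:
  c_4 = (2.000000 + 2.145000)/2 = 2.072500
  f(c_4) = f(2.072500) = -0.243081
  f(a) × f(c) ≥ 0, new interval: [2.072500, 2.145000]

After 4 iteration(s), the approximation is c_4 = 2.072500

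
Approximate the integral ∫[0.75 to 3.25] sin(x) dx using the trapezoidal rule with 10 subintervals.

f(x) = sin(x)
a = 0.75, b = 3.25, n = 10
h = (b - a)/n = 0.250000

Trapezoidal rule: (h/2)[f(x₀) + 2f(x₁) + 2f(x₂) + ... + f(xₙ)]

x_0 = 0.7500, f(x_0) = 0.681639, coefficient = 1
x_1 = 1.0000, f(x_1) = 0.841471, coefficient = 2
x_2 = 1.2500, f(x_2) = 0.948985, coefficient = 2
x_3 = 1.5000, f(x_3) = 0.997495, coefficient = 2
x_4 = 1.7500, f(x_4) = 0.983986, coefficient = 2
x_5 = 2.0000, f(x_5) = 0.909297, coefficient = 2
x_6 = 2.2500, f(x_6) = 0.778073, coefficient = 2
x_7 = 2.5000, f(x_7) = 0.598472, coefficient = 2
x_8 = 2.7500, f(x_8) = 0.381661, coefficient = 2
x_9 = 3.0000, f(x_9) = 0.141120, coefficient = 2
x_10 = 3.2500, f(x_10) = -0.108195, coefficient = 1

I ≈ (0.250000/2) × 13.734564 = 1.716821
Exact value: 1.725819
Error: 0.008998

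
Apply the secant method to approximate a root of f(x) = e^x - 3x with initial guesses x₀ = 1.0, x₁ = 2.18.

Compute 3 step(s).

f(x) = e^x - 3x
x₀ = 1.0, x₁ = 2.18

Secant formula: x_{n+1} = x_n - f(x_n)(x_n - x_{n-1})/(f(x_n) - f(x_{n-1}))

Iteration 1:
  f(1.000000) = -0.281718
  f(2.180000) = 2.306306
  x_2 = 2.180000 - 2.306306×(2.180000 - 1.000000)/(2.306306 - (-0.281718))
       = 1.128448
Iteration 2:
  f(2.180000) = 2.306306
  f(1.128448) = -0.294488
  x_3 = 1.128448 - (-0.294488)×(1.128448 - 2.180000)/(-0.294488 - 2.306306)
       = 1.247516
Iteration 3:
  f(1.128448) = -0.294488
  f(1.247516) = -0.260864
  x_4 = 1.247516 - (-0.260864)×(1.247516 - 1.128448)/(-0.260864 - (-0.294488))
       = 2.171281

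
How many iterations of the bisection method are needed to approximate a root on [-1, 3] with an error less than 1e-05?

We need (b-a)/2^n ≤ 1e-05
(3 - (-1))/2^n ≤ 1e-05
4/2^n ≤ 1e-05
2^n ≥ 400000
n ≥ log₂(400000) = 18.61
n ≥ 19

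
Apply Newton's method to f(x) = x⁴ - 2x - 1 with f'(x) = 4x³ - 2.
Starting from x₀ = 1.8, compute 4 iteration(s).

f(x) = x⁴ - 2x - 1
f'(x) = 4x³ - 2
x₀ = 1.8

Newton-Raphson formula: x_{n+1} = x_n - f(x_n)/f'(x_n)

Iteration 1:
  f(1.800000) = 5.897600
  f'(1.800000) = 21.328000
  x_1 = 1.800000 - 5.897600/21.328000 = 1.523481
Iteration 2:
  f(1.523481) = 1.340051
  f'(1.523481) = 12.143960
  x_2 = 1.523481 - 1.340051/12.143960 = 1.413134
Iteration 3:
  f(1.413134) = 0.161530
  f'(1.413134) = 9.287812
  x_3 = 1.413134 - 0.161530/9.287812 = 1.395742
Iteration 4:
  f(1.395742) = 0.003594
  f'(1.395742) = 8.876160
  x_4 = 1.395742 - 0.003594/8.876160 = 1.395337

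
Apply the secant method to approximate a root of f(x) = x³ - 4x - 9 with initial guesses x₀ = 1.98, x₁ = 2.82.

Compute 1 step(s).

f(x) = x³ - 4x - 9
x₀ = 1.98, x₁ = 2.82

Secant formula: x_{n+1} = x_n - f(x_n)(x_n - x_{n-1})/(f(x_n) - f(x_{n-1}))

Iteration 1:
  f(1.980000) = -9.157608
  f(2.820000) = 2.145768
  x_2 = 2.820000 - 2.145768×(2.820000 - 1.980000)/(2.145768 - (-9.157608))
       = 2.660539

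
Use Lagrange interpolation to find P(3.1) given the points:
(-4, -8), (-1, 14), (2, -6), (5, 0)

Lagrange interpolation formula:
P(x) = Σ yᵢ × Lᵢ(x)
where Lᵢ(x) = Π_{j≠i} (x - xⱼ)/(xᵢ - xⱼ)

L_0(3.1) = (3.1 - (-1))/(-4 - (-1)) × (3.1 - 2)/(-4 - 2) × (3.1 - 5)/(-4 - 5) = 0.052895
L_1(3.1) = (3.1 - (-4))/(-1 - (-4)) × (3.1 - 2)/(-1 - 2) × (3.1 - 5)/(-1 - 5) = -0.274796
L_2(3.1) = (3.1 - (-4))/(2 - (-4)) × (3.1 - (-1))/(2 - (-1)) × (3.1 - 5)/(2 - 5) = 1.024241
L_3(3.1) = (3.1 - (-4))/(5 - (-4)) × (3.1 - (-1))/(5 - (-1)) × (3.1 - 2)/(5 - 2) = 0.197660

P(3.1) = (-8)×L_0(3.1) + 14×L_1(3.1) + (-6)×L_2(3.1) + 0×L_3(3.1)
P(3.1) = -10.415753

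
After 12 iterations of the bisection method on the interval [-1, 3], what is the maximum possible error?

Bisection error bound: |error| ≤ (b-a)/2^n
|error| ≤ (3 - (-1))/2^12 = 4/2^12
|error| ≤ 0.0009765625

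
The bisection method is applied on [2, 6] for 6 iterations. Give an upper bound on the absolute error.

Bisection error bound: |error| ≤ (b-a)/2^n
|error| ≤ (6 - 2)/2^6 = 4/2^6
|error| ≤ 0.0625000000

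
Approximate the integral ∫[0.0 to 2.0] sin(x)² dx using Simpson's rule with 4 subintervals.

f(x) = sin(x)²
a = 0.0, b = 2.0, n = 4
h = (b - a)/n = 0.500000

Simpson's rule: (h/3)[f(x₀) + 4f(x₁) + 2f(x₂) + ... + f(xₙ)]

x_0 = 0.0000, f(x_0) = 0.000000, coefficient = 1
x_1 = 0.5000, f(x_1) = 0.229849, coefficient = 4
x_2 = 1.0000, f(x_2) = 0.708073, coefficient = 2
x_3 = 1.5000, f(x_3) = 0.994996, coefficient = 4
x_4 = 2.0000, f(x_4) = 0.826822, coefficient = 1

I ≈ (0.500000/3) × 7.142349 = 1.190392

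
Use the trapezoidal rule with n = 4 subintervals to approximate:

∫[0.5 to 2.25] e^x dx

f(x) = e^x
a = 0.5, b = 2.25, n = 4
h = (b - a)/n = 0.437500

Trapezoidal rule: (h/2)[f(x₀) + 2f(x₁) + 2f(x₂) + ... + f(xₙ)]

x_0 = 0.5000, f(x_0) = 1.648721, coefficient = 1
x_1 = 0.9375, f(x_1) = 2.553589, coefficient = 2
x_2 = 1.3750, f(x_2) = 3.955077, coefficient = 2
x_3 = 1.8125, f(x_3) = 6.125743, coefficient = 2
x_4 = 2.2500, f(x_4) = 9.487736, coefficient = 1

I ≈ (0.437500/2) × 36.405275 = 7.963654
Exact value: 7.839015
Error: 0.124639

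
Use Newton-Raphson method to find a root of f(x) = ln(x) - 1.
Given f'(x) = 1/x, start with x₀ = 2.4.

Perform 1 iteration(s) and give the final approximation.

f(x) = ln(x) - 1
f'(x) = 1/x
x₀ = 2.4

Newton-Raphson formula: x_{n+1} = x_n - f(x_n)/f'(x_n)

Iteration 1:
  f(2.400000) = -0.124531
  f'(2.400000) = 0.416667
  x_1 = 2.400000 - (-0.124531)/0.416667 = 2.698875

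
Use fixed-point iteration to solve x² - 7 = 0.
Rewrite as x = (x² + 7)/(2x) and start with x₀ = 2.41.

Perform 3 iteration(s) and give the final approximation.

Equation: x² - 7 = 0
Fixed-point form: x = (x² + 7)/(2x)
x₀ = 2.41

x_1 = g(2.410000) = 2.657282
x_2 = g(2.657282) = 2.645776
x_3 = g(2.645776) = 2.645751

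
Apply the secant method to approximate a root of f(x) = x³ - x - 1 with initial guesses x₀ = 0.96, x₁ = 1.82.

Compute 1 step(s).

f(x) = x³ - x - 1
x₀ = 0.96, x₁ = 1.82

Secant formula: x_{n+1} = x_n - f(x_n)(x_n - x_{n-1})/(f(x_n) - f(x_{n-1}))

Iteration 1:
  f(0.960000) = -1.075264
  f(1.820000) = 3.208568
  x_2 = 1.820000 - 3.208568×(1.820000 - 0.960000)/(3.208568 - (-1.075264))
       = 1.175864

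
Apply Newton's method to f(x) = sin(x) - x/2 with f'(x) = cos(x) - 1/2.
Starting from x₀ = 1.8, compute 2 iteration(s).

f(x) = sin(x) - x/2
f'(x) = cos(x) - 1/2
x₀ = 1.8

Newton-Raphson formula: x_{n+1} = x_n - f(x_n)/f'(x_n)

Iteration 1:
  f(1.800000) = 0.073848
  f'(1.800000) = -0.727202
  x_1 = 1.800000 - 0.073848/(-0.727202) = 1.901550
Iteration 2:
  f(1.901550) = -0.004977
  f'(1.901550) = -0.824756
  x_2 = 1.901550 - (-0.004977)/(-0.824756) = 1.895515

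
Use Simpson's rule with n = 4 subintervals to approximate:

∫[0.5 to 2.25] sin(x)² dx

f(x) = sin(x)²
a = 0.5, b = 2.25, n = 4
h = (b - a)/n = 0.437500

Simpson's rule: (h/3)[f(x₀) + 4f(x₁) + 2f(x₂) + ... + f(xₙ)]

x_0 = 0.5000, f(x_0) = 0.229849, coefficient = 1
x_1 = 0.9375, f(x_1) = 0.649767, coefficient = 4
x_2 = 1.3750, f(x_2) = 0.962151, coefficient = 2
x_3 = 1.8125, f(x_3) = 0.942708, coefficient = 4
x_4 = 2.2500, f(x_4) = 0.605398, coefficient = 1

I ≈ (0.437500/3) × 9.129449 = 1.331378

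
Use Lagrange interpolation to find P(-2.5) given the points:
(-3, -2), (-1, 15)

Lagrange interpolation formula:
P(x) = Σ yᵢ × Lᵢ(x)
where Lᵢ(x) = Π_{j≠i} (x - xⱼ)/(xᵢ - xⱼ)

L_0(-2.5) = (-2.5 - (-1))/(-3 - (-1)) = 0.750000
L_1(-2.5) = (-2.5 - (-3))/(-1 - (-3)) = 0.250000

P(-2.5) = (-2)×L_0(-2.5) + 15×L_1(-2.5)
P(-2.5) = 2.250000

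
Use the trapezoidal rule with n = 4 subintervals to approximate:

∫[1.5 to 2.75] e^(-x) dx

f(x) = e^(-x)
a = 1.5, b = 2.75, n = 4
h = (b - a)/n = 0.312500

Trapezoidal rule: (h/2)[f(x₀) + 2f(x₁) + 2f(x₂) + ... + f(xₙ)]

x_0 = 1.5000, f(x_0) = 0.223130, coefficient = 1
x_1 = 1.8125, f(x_1) = 0.163246, coefficient = 2
x_2 = 2.1250, f(x_2) = 0.119433, coefficient = 2
x_3 = 2.4375, f(x_3) = 0.087379, coefficient = 2
x_4 = 2.7500, f(x_4) = 0.063928, coefficient = 1

I ≈ (0.312500/2) × 1.027173 = 0.160496
Exact value: 0.159202
Error: 0.001293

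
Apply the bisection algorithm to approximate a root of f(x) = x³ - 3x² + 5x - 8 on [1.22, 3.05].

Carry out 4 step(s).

f(x) = x³ - 3x² + 5x - 8
Initial interval: [1.22, 3.05]

Iteration 1:
  c_1 = (1.220000 + 3.050000)/2 = 2.135000
  f(c_1) = f(2.135000) = -1.267865
  f(a) × f(c) ≥ 0, new interval: [2.135000, 3.050000]
Iteration 2:
  c_2 = (2.135000 + 3.050000)/2 = 2.592500
  f(c_2) = f(2.592500) = 2.223670
  f(a) × f(c) < 0, new interval: [2.135000, 2.592500]
Iteration 3:
  c_3 = (2.135000 + 2.592500)/2 = 2.363750
  f(c_3) = f(2.363750) = 0.263821
  f(a) × f(c) < 0, new interval: [2.135000, 2.363750]
Iteration 4:
  c_4 = (2.135000 + 2.363750)/2 = 2.249375
  f(c_4) = f(2.249375) = -0.551053
  f(a) × f(c) ≥ 0, new interval: [2.249375, 2.363750]

After 4 iteration(s), the approximation is c_4 = 2.249375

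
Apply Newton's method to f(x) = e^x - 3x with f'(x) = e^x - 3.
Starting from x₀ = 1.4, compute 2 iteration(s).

f(x) = e^x - 3x
f'(x) = e^x - 3
x₀ = 1.4

Newton-Raphson formula: x_{n+1} = x_n - f(x_n)/f'(x_n)

Iteration 1:
  f(1.400000) = -0.144800
  f'(1.400000) = 1.055200
  x_1 = 1.400000 - (-0.144800)/1.055200 = 1.537225
Iteration 2:
  f(1.537225) = 0.039989
  f'(1.537225) = 1.651665
  x_2 = 1.537225 - 0.039989/1.651665 = 1.513014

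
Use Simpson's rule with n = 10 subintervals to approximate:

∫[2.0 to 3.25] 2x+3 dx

f(x) = 2x+3
a = 2.0, b = 3.25, n = 10
h = (b - a)/n = 0.125000

Simpson's rule: (h/3)[f(x₀) + 4f(x₁) + 2f(x₂) + ... + f(xₙ)]

x_0 = 2.0000, f(x_0) = 7.000000, coefficient = 1
x_1 = 2.1250, f(x_1) = 7.250000, coefficient = 4
x_2 = 2.2500, f(x_2) = 7.500000, coefficient = 2
x_3 = 2.3750, f(x_3) = 7.750000, coefficient = 4
x_4 = 2.5000, f(x_4) = 8.000000, coefficient = 2
x_5 = 2.6250, f(x_5) = 8.250000, coefficient = 4
x_6 = 2.7500, f(x_6) = 8.500000, coefficient = 2
x_7 = 2.8750, f(x_7) = 8.750000, coefficient = 4
x_8 = 3.0000, f(x_8) = 9.000000, coefficient = 2
x_9 = 3.1250, f(x_9) = 9.250000, coefficient = 4
x_10 = 3.2500, f(x_10) = 9.500000, coefficient = 1

I ≈ (0.125000/3) × 247.500000 = 10.312500
Exact value: 10.312500
Error: 0.000000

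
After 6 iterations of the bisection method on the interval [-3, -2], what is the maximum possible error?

Bisection error bound: |error| ≤ (b-a)/2^n
|error| ≤ (-2 - (-3))/2^6 = 1/2^6
|error| ≤ 0.0156250000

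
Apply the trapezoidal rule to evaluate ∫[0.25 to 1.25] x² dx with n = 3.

f(x) = x²
a = 0.25, b = 1.25, n = 3
h = (b - a)/n = 0.333333

Trapezoidal rule: (h/2)[f(x₀) + 2f(x₁) + 2f(x₂) + ... + f(xₙ)]

x_0 = 0.2500, f(x_0) = 0.062500, coefficient = 1
x_1 = 0.5833, f(x_1) = 0.340278, coefficient = 2
x_2 = 0.9167, f(x_2) = 0.840278, coefficient = 2
x_3 = 1.2500, f(x_3) = 1.562500, coefficient = 1

I ≈ (0.333333/2) × 3.986111 = 0.664352
Exact value: 0.645833
Error: 0.018519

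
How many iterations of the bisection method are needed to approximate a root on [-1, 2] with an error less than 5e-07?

We need (b-a)/2^n ≤ 5e-07
(2 - (-1))/2^n ≤ 5e-07
3/2^n ≤ 5e-07
2^n ≥ 6000000
n ≥ log₂(6000000) = 22.52
n ≥ 23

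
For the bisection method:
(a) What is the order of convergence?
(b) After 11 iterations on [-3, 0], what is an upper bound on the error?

(a) Bisection has linear (order 1) convergence; the error is halved each step.

(b) Error bound = (b-a)/2^n = (0 - (-3))/2^{11}
    = 3/2^{11}

(a) 1 (linear); (b) error ≤ 1.46e-03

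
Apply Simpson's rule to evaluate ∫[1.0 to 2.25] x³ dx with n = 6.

f(x) = x³
a = 1.0, b = 2.25, n = 6
h = (b - a)/n = 0.208333

Simpson's rule: (h/3)[f(x₀) + 4f(x₁) + 2f(x₂) + ... + f(xₙ)]

x_0 = 1.0000, f(x_0) = 1.000000, coefficient = 1
x_1 = 1.2083, f(x_1) = 1.764251, coefficient = 4
x_2 = 1.4167, f(x_2) = 2.843171, coefficient = 2
x_3 = 1.6250, f(x_3) = 4.291016, coefficient = 4
x_4 = 1.8333, f(x_4) = 6.162037, coefficient = 2
x_5 = 2.0417, f(x_5) = 8.510489, coefficient = 4
x_6 = 2.2500, f(x_6) = 11.390625, coefficient = 1

I ≈ (0.208333/3) × 88.664063 = 6.157227
Exact value: 6.157227
Error: 0.000000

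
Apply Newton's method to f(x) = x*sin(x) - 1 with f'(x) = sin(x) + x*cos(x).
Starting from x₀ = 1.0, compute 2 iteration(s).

f(x) = x*sin(x) - 1
f'(x) = sin(x) + x*cos(x)
x₀ = 1.0

Newton-Raphson formula: x_{n+1} = x_n - f(x_n)/f'(x_n)

Iteration 1:
  f(1.000000) = -0.158529
  f'(1.000000) = 1.381773
  x_1 = 1.000000 - (-0.158529)/1.381773 = 1.114729
Iteration 2:
  f(1.114729) = 0.000794
  f'(1.114729) = 1.388741
  x_2 = 1.114729 - 0.000794/1.388741 = 1.114157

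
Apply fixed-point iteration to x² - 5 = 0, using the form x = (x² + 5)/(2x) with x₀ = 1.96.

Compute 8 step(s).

Equation: x² - 5 = 0
Fixed-point form: x = (x² + 5)/(2x)
x₀ = 1.96

x_1 = g(1.960000) = 2.255510
x_2 = g(2.255510) = 2.236152
x_3 = g(2.236152) = 2.236068
x_4 = g(2.236068) = 2.236068
x_5 = g(2.236068) = 2.236068
x_6 = g(2.236068) = 2.236068
x_7 = g(2.236068) = 2.236068
x_8 = g(2.236068) = 2.236068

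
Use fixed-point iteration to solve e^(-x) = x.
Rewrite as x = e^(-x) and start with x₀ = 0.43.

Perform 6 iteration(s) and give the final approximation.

Equation: e^(-x) = x
Fixed-point form: x = e^(-x)
x₀ = 0.43

x_1 = g(0.430000) = 0.650509
x_2 = g(0.650509) = 0.521780
x_3 = g(0.521780) = 0.593463
x_4 = g(0.593463) = 0.552411
x_5 = g(0.552411) = 0.575561
x_6 = g(0.575561) = 0.562390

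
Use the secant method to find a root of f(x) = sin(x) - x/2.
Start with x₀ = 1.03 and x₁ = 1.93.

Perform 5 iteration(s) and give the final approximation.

f(x) = sin(x) - x/2
x₀ = 1.03, x₁ = 1.93

Secant formula: x_{n+1} = x_n - f(x_n)(x_n - x_{n-1})/(f(x_n) - f(x_{n-1}))

Iteration 1:
  f(1.030000) = 0.342299
  f(1.930000) = -0.028823
  x_2 = 1.930000 - (-0.028823)×(1.930000 - 1.030000)/(-0.028823 - 0.342299)
       = 1.860102
Iteration 2:
  f(1.930000) = -0.028823
  f(1.860102) = 0.028391
  x_3 = 1.860102 - 0.028391×(1.860102 - 1.930000)/(0.028391 - (-0.028823))
       = 1.894787
Iteration 3:
  f(1.860102) = 0.028391
  f(1.894787) = 0.000579
  x_4 = 1.894787 - 0.000579×(1.894787 - 1.860102)/(0.000579 - 0.028391)
       = 1.895509
Iteration 4:
  f(1.894787) = 0.000579
  f(1.895509) = -0.000012
  x_5 = 1.895509 - (-0.000012)×(1.895509 - 1.894787)/(-0.000012 - 0.000579)
       = 1.895494
Iteration 5:
  f(1.895509) = -0.000012
  f(1.895494) = 0.000000
  x_6 = 1.895494 - 0.000000×(1.895494 - 1.895509)/(0.000000 - (-0.000012))
       = 1.895494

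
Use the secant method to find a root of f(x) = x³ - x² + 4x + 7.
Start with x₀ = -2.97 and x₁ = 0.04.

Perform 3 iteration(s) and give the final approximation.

f(x) = x³ - x² + 4x + 7
x₀ = -2.97, x₁ = 0.04

Secant formula: x_{n+1} = x_n - f(x_n)(x_n - x_{n-1})/(f(x_n) - f(x_{n-1}))

Iteration 1:
  f(-2.970000) = -39.898973
  f(0.040000) = 7.158464
  x_2 = 0.040000 - 7.158464×(0.040000 - (-2.970000))/(7.158464 - (-39.898973))
       = -0.417887
Iteration 2:
  f(0.040000) = 7.158464
  f(-0.417887) = 5.080848
  x_3 = -0.417887 - 5.080848×(-0.417887 - 0.040000)/(5.080848 - 7.158464)
       = -1.537657
Iteration 3:
  f(-0.417887) = 5.080848
  f(-1.537657) = -5.150643
  x_4 = -1.537657 - (-5.150643)×(-1.537657 - (-0.417887))/(-5.150643 - 5.080848)
       = -0.973953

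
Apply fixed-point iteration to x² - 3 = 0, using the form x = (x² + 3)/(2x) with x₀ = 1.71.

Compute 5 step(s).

Equation: x² - 3 = 0
Fixed-point form: x = (x² + 3)/(2x)
x₀ = 1.71

x_1 = g(1.710000) = 1.732193
x_2 = g(1.732193) = 1.732051
x_3 = g(1.732051) = 1.732051
x_4 = g(1.732051) = 1.732051
x_5 = g(1.732051) = 1.732051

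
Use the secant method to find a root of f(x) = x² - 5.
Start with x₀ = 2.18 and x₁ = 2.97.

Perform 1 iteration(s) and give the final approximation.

f(x) = x² - 5
x₀ = 2.18, x₁ = 2.97

Secant formula: x_{n+1} = x_n - f(x_n)(x_n - x_{n-1})/(f(x_n) - f(x_{n-1}))

Iteration 1:
  f(2.180000) = -0.247600
  f(2.970000) = 3.820900
  x_2 = 2.970000 - 3.820900×(2.970000 - 2.180000)/(3.820900 - (-0.247600))
       = 2.228078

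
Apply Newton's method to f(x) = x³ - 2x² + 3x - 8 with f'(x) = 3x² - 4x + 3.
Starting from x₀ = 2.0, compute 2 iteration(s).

f(x) = x³ - 2x² + 3x - 8
f'(x) = 3x² - 4x + 3
x₀ = 2.0

Newton-Raphson formula: x_{n+1} = x_n - f(x_n)/f'(x_n)

Iteration 1:
  f(2.000000) = -2.000000
  f'(2.000000) = 7.000000
  x_1 = 2.000000 - (-2.000000)/7.000000 = 2.285714
Iteration 2:
  f(2.285714) = 0.349854
  f'(2.285714) = 9.530612
  x_2 = 2.285714 - 0.349854/9.530612 = 2.249006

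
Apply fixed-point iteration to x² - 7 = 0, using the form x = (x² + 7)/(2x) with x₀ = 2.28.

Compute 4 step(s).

Equation: x² - 7 = 0
Fixed-point form: x = (x² + 7)/(2x)
x₀ = 2.28

x_1 = g(2.280000) = 2.675088
x_2 = g(2.675088) = 2.645912
x_3 = g(2.645912) = 2.645751
x_4 = g(2.645751) = 2.645751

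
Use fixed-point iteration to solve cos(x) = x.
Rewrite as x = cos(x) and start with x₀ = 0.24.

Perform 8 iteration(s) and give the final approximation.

Equation: cos(x) = x
Fixed-point form: x = cos(x)
x₀ = 0.24

x_1 = g(0.240000) = 0.971338
x_2 = g(0.971338) = 0.564195
x_3 = g(0.564195) = 0.845019
x_4 = g(0.845019) = 0.663717
x_5 = g(0.663717) = 0.787708
x_6 = g(0.787708) = 0.705472
x_7 = g(0.705472) = 0.761306
x_8 = g(0.761306) = 0.723936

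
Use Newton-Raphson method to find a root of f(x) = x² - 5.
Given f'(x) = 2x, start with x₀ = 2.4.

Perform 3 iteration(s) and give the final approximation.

f(x) = x² - 5
f'(x) = 2x
x₀ = 2.4

Newton-Raphson formula: x_{n+1} = x_n - f(x_n)/f'(x_n)

Iteration 1:
  f(2.400000) = 0.760000
  f'(2.400000) = 4.800000
  x_1 = 2.400000 - 0.760000/4.800000 = 2.241667
Iteration 2:
  f(2.241667) = 0.025069
  f'(2.241667) = 4.483333
  x_2 = 2.241667 - 0.025069/4.483333 = 2.236075
Iteration 3:
  f(2.236075) = 0.000031
  f'(2.236075) = 4.472150
  x_3 = 2.236075 - 0.000031/4.472150 = 2.236068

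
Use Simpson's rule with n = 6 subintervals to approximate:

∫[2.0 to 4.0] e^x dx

f(x) = e^x
a = 2.0, b = 4.0, n = 6
h = (b - a)/n = 0.333333

Simpson's rule: (h/3)[f(x₀) + 4f(x₁) + 2f(x₂) + ... + f(xₙ)]

x_0 = 2.0000, f(x_0) = 7.389056, coefficient = 1
x_1 = 2.3333, f(x_1) = 10.312259, coefficient = 4
x_2 = 2.6667, f(x_2) = 14.391916, coefficient = 2
x_3 = 3.0000, f(x_3) = 20.085537, coefficient = 4
x_4 = 3.3333, f(x_4) = 28.031625, coefficient = 2
x_5 = 3.6667, f(x_5) = 39.121284, coefficient = 4
x_6 = 4.0000, f(x_6) = 54.598150, coefficient = 1

I ≈ (0.333333/3) × 424.910606 = 47.212290
Exact value: 47.209094
Error: 0.003196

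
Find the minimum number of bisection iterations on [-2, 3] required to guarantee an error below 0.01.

We need (b-a)/2^n ≤ 0.01
(3 - (-2))/2^n ≤ 0.01
5/2^n ≤ 0.01
2^n ≥ 500
n ≥ log₂(500) = 8.97
n ≥ 9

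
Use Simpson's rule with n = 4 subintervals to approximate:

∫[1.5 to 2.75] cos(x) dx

f(x) = cos(x)
a = 1.5, b = 2.75, n = 4
h = (b - a)/n = 0.312500

Simpson's rule: (h/3)[f(x₀) + 4f(x₁) + 2f(x₂) + ... + f(xₙ)]

x_0 = 1.5000, f(x_0) = 0.070737, coefficient = 1
x_1 = 1.8125, f(x_1) = -0.239357, coefficient = 4
x_2 = 2.1250, f(x_2) = -0.526266, coefficient = 2
x_3 = 2.4375, f(x_3) = -0.762199, coefficient = 4
x_4 = 2.7500, f(x_4) = -0.924302, coefficient = 1

I ≈ (0.312500/3) × -5.912323 = -0.615867
Exact value: -0.615834
Error: 0.000033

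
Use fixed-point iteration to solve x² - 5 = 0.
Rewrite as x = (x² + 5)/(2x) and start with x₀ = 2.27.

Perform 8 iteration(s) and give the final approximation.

Equation: x² - 5 = 0
Fixed-point form: x = (x² + 5)/(2x)
x₀ = 2.27

x_1 = g(2.270000) = 2.236322
x_2 = g(2.236322) = 2.236068
x_3 = g(2.236068) = 2.236068
x_4 = g(2.236068) = 2.236068
x_5 = g(2.236068) = 2.236068
x_6 = g(2.236068) = 2.236068
x_7 = g(2.236068) = 2.236068
x_8 = g(2.236068) = 2.236068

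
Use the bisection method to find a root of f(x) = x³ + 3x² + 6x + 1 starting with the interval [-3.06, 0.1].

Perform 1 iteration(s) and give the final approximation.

f(x) = x³ + 3x² + 6x + 1
Initial interval: [-3.06, 0.1]

Iteration 1:
  c_1 = (-3.060000 + 0.100000)/2 = -1.480000
  f(c_1) = f(-1.480000) = -4.550592
  f(a) × f(c) ≥ 0, new interval: [-1.480000, 0.100000]

After 1 iteration(s), the approximation is c_1 = -1.480000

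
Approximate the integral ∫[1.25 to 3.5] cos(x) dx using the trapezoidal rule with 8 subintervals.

f(x) = cos(x)
a = 1.25, b = 3.5, n = 8
h = (b - a)/n = 0.281250

Trapezoidal rule: (h/2)[f(x₀) + 2f(x₁) + 2f(x₂) + ... + f(xₙ)]

x_0 = 1.2500, f(x_0) = 0.315322, coefficient = 1
x_1 = 1.5312, f(x_1) = 0.039536, coefficient = 2
x_2 = 1.8125, f(x_2) = -0.239357, coefficient = 2
x_3 = 2.0938, f(x_3) = -0.499441, coefficient = 2
x_4 = 2.3750, f(x_4) = -0.720278, coefficient = 2
x_5 = 2.6562, f(x_5) = -0.884515, coefficient = 2
x_6 = 2.9375, f(x_6) = -0.979245, coefficient = 2
x_7 = 3.2188, f(x_7) = -0.997025, coefficient = 2
x_8 = 3.5000, f(x_8) = -0.936457, coefficient = 1

I ≈ (0.281250/2) × -9.181786 = -1.291189
Exact value: -1.299768
Error: 0.008579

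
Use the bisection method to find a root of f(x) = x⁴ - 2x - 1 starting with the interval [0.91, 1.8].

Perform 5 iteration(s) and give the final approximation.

f(x) = x⁴ - 2x - 1
Initial interval: [0.91, 1.8]

Iteration 1:
  c_1 = (0.910000 + 1.800000)/2 = 1.355000
  f(c_1) = f(1.355000) = -0.339012
  f(a) × f(c) ≥ 0, new interval: [1.355000, 1.800000]
Iteration 2:
  c_2 = (1.355000 + 1.800000)/2 = 1.577500
  f(c_2) = f(1.577500) = 2.037663
  f(a) × f(c) < 0, new interval: [1.355000, 1.577500]
Iteration 3:
  c_3 = (1.355000 + 1.577500)/2 = 1.466250
  f(c_3) = f(1.466250) = 0.689523
  f(a) × f(c) < 0, new interval: [1.355000, 1.466250]
Iteration 4:
  c_4 = (1.355000 + 1.466250)/2 = 1.410625
  f(c_4) = f(1.410625) = 0.138304
  f(a) × f(c) < 0, new interval: [1.355000, 1.410625]
Iteration 5:
  c_5 = (1.355000 + 1.410625)/2 = 1.382812
  f(c_5) = f(1.382812) = -0.109229
  f(a) × f(c) ≥ 0, new interval: [1.382812, 1.410625]

After 5 iteration(s), the approximation is c_5 = 1.382812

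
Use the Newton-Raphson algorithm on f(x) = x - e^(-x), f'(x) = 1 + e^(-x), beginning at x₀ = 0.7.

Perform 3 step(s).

f(x) = x - e^(-x)
f'(x) = 1 + e^(-x)
x₀ = 0.7

Newton-Raphson formula: x_{n+1} = x_n - f(x_n)/f'(x_n)

Iteration 1:
  f(0.700000) = 0.203415
  f'(0.700000) = 1.496585
  x_1 = 0.700000 - 0.203415/1.496585 = 0.564081
Iteration 2:
  f(0.564081) = -0.004802
  f'(0.564081) = 1.568883
  x_2 = 0.564081 - (-0.004802)/1.568883 = 0.567142
Iteration 3:
  f(0.567142) = -0.000003
  f'(0.567142) = 1.567144
  x_3 = 0.567142 - (-0.000003)/1.567144 = 0.567143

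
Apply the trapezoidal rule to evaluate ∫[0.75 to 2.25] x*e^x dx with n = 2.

f(x) = x*e^x
a = 0.75, b = 2.25, n = 2
h = (b - a)/n = 0.750000

Trapezoidal rule: (h/2)[f(x₀) + 2f(x₁) + 2f(x₂) + ... + f(xₙ)]

x_0 = 0.7500, f(x_0) = 1.587750, coefficient = 1
x_1 = 1.5000, f(x_1) = 6.722534, coefficient = 2
x_2 = 2.2500, f(x_2) = 21.347406, coefficient = 1

I ≈ (0.750000/2) × 36.380223 = 13.642584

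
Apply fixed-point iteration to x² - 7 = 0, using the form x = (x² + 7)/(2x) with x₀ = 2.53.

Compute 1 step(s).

Equation: x² - 7 = 0
Fixed-point form: x = (x² + 7)/(2x)
x₀ = 2.53

x_1 = g(2.530000) = 2.648399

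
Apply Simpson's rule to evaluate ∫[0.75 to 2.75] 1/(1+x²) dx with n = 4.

f(x) = 1/(1+x²)
a = 0.75, b = 2.75, n = 4
h = (b - a)/n = 0.500000

Simpson's rule: (h/3)[f(x₀) + 4f(x₁) + 2f(x₂) + ... + f(xₙ)]

x_0 = 0.7500, f(x_0) = 0.640000, coefficient = 1
x_1 = 1.2500, f(x_1) = 0.390244, coefficient = 4
x_2 = 1.7500, f(x_2) = 0.246154, coefficient = 2
x_3 = 2.2500, f(x_3) = 0.164948, coefficient = 4
x_4 = 2.7500, f(x_4) = 0.116788, coefficient = 1

I ≈ (0.500000/3) × 3.469865 = 0.578311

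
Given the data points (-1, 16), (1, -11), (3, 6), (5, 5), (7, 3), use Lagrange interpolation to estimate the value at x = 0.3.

Lagrange interpolation formula:
P(x) = Σ yᵢ × Lᵢ(x)
where Lᵢ(x) = Π_{j≠i} (x - xⱼ)/(xᵢ - xⱼ)

L_0(0.3) = (0.3 - 1)/(-1 - 1) × (0.3 - 3)/(-1 - 3) × (0.3 - 5)/(-1 - 5) × (0.3 - 7)/(-1 - 7) = 0.154990
L_1(0.3) = (0.3 - (-1))/(1 - (-1)) × (0.3 - 3)/(1 - 3) × (0.3 - 5)/(1 - 5) × (0.3 - 7)/(1 - 7) = 1.151353
L_2(0.3) = (0.3 - (-1))/(3 - (-1)) × (0.3 - 1)/(3 - 1) × (0.3 - 5)/(3 - 5) × (0.3 - 7)/(3 - 7) = -0.447748
L_3(0.3) = (0.3 - (-1))/(5 - (-1)) × (0.3 - 1)/(5 - 1) × (0.3 - 3)/(5 - 3) × (0.3 - 7)/(5 - 7) = 0.171478
L_4(0.3) = (0.3 - (-1))/(7 - (-1)) × (0.3 - 1)/(7 - 1) × (0.3 - 3)/(7 - 3) × (0.3 - 5)/(7 - 5) = -0.030073

P(0.3) = 16×L_0(0.3) + (-11)×L_1(0.3) + 6×L_2(0.3) + 5×L_3(0.3) + 3×L_4(0.3)
P(0.3) = -12.104365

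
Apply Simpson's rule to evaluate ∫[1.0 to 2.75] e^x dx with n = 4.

f(x) = e^x
a = 1.0, b = 2.75, n = 4
h = (b - a)/n = 0.437500

Simpson's rule: (h/3)[f(x₀) + 4f(x₁) + 2f(x₂) + ... + f(xₙ)]

x_0 = 1.0000, f(x_0) = 2.718282, coefficient = 1
x_1 = 1.4375, f(x_1) = 4.210157, coefficient = 4
x_2 = 1.8750, f(x_2) = 6.520819, coefficient = 2
x_3 = 2.3125, f(x_3) = 10.099642, coefficient = 4
x_4 = 2.7500, f(x_4) = 15.642632, coefficient = 1

I ≈ (0.437500/3) × 88.641750 = 12.926922
Exact value: 12.924350
Error: 0.002572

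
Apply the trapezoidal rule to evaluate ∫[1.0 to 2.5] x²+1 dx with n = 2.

f(x) = x²+1
a = 1.0, b = 2.5, n = 2
h = (b - a)/n = 0.750000

Trapezoidal rule: (h/2)[f(x₀) + 2f(x₁) + 2f(x₂) + ... + f(xₙ)]

x_0 = 1.0000, f(x_0) = 2.000000, coefficient = 1
x_1 = 1.7500, f(x_1) = 4.062500, coefficient = 2
x_2 = 2.5000, f(x_2) = 7.250000, coefficient = 1

I ≈ (0.750000/2) × 17.375000 = 6.515625
Exact value: 6.375000
Error: 0.140625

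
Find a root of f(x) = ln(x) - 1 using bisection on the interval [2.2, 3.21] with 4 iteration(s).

f(x) = ln(x) - 1
Initial interval: [2.2, 3.21]

Iteration 1:
  c_1 = (2.200000 + 3.210000)/2 = 2.705000
  f(c_1) = f(2.705000) = -0.004898
  f(a) × f(c) ≥ 0, new interval: [2.705000, 3.210000]
Iteration 2:
  c_2 = (2.705000 + 3.210000)/2 = 2.957500
  f(c_2) = f(2.957500) = 0.084344
  f(a) × f(c) < 0, new interval: [2.705000, 2.957500]
Iteration 3:
  c_3 = (2.705000 + 2.957500)/2 = 2.831250
  f(c_3) = f(2.831250) = 0.040718
  f(a) × f(c) < 0, new interval: [2.705000, 2.831250]
Iteration 4:
  c_4 = (2.705000 + 2.831250)/2 = 2.768125
  f(c_4) = f(2.768125) = 0.018170
  f(a) × f(c) < 0, new interval: [2.705000, 2.768125]

After 4 iteration(s), the approximation is c_4 = 2.768125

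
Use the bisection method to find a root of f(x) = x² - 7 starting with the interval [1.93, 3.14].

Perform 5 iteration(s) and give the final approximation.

f(x) = x² - 7
Initial interval: [1.93, 3.14]

Iteration 1:
  c_1 = (1.930000 + 3.140000)/2 = 2.535000
  f(c_1) = f(2.535000) = -0.573775
  f(a) × f(c) ≥ 0, new interval: [2.535000, 3.140000]
Iteration 2:
  c_2 = (2.535000 + 3.140000)/2 = 2.837500
  f(c_2) = f(2.837500) = 1.051406
  f(a) × f(c) < 0, new interval: [2.535000, 2.837500]
Iteration 3:
  c_3 = (2.535000 + 2.837500)/2 = 2.686250
  f(c_3) = f(2.686250) = 0.215939
  f(a) × f(c) < 0, new interval: [2.535000, 2.686250]
Iteration 4:
  c_4 = (2.535000 + 2.686250)/2 = 2.610625
  f(c_4) = f(2.610625) = -0.184637
  f(a) × f(c) ≥ 0, new interval: [2.610625, 2.686250]
Iteration 5:
  c_5 = (2.610625 + 2.686250)/2 = 2.648438
  f(c_5) = f(2.648438) = 0.014221
  f(a) × f(c) < 0, new interval: [2.610625, 2.648438]

After 5 iteration(s), the approximation is c_5 = 2.648438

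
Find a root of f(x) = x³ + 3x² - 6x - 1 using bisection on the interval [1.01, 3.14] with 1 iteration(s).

f(x) = x³ + 3x² - 6x - 1
Initial interval: [1.01, 3.14]

Iteration 1:
  c_1 = (1.010000 + 3.140000)/2 = 2.075000
  f(c_1) = f(2.075000) = 8.401047
  f(a) × f(c) < 0, new interval: [1.010000, 2.075000]

After 1 iteration(s), the approximation is c_1 = 2.075000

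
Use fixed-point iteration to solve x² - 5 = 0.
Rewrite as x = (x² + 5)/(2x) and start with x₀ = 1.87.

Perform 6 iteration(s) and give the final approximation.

Equation: x² - 5 = 0
Fixed-point form: x = (x² + 5)/(2x)
x₀ = 1.87

x_1 = g(1.870000) = 2.271898
x_2 = g(2.271898) = 2.236351
x_3 = g(2.236351) = 2.236068
x_4 = g(2.236068) = 2.236068
x_5 = g(2.236068) = 2.236068
x_6 = g(2.236068) = 2.236068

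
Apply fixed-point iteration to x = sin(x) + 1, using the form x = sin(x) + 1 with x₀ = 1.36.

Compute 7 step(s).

Equation: x = sin(x) + 1
Fixed-point form: x = sin(x) + 1
x₀ = 1.36

x_1 = g(1.360000) = 1.977865
x_2 = g(1.977865) = 1.918285
x_3 = g(1.918285) = 1.940231
x_4 = g(1.940231) = 1.932532
x_5 = g(1.932532) = 1.935284
x_6 = g(1.935284) = 1.934306
x_7 = g(1.934306) = 1.934655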